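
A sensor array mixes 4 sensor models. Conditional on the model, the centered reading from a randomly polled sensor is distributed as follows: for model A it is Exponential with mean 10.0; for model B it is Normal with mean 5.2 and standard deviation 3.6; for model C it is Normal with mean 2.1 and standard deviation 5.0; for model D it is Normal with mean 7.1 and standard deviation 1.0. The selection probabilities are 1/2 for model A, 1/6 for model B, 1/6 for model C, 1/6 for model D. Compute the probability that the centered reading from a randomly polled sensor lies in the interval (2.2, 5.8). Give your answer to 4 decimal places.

0.2418

Conditional on each model, P(2.2 < X < 5.8): A: 0.24262; B: 0.363855; C: 0.262372; D: 0.0968.
By total probability, P(2.2 < X < 5.8) = 0.5·0.24262 + 0.166667·0.363855 + 0.166667·0.262372 + 0.166667·0.0968 = 0.241815.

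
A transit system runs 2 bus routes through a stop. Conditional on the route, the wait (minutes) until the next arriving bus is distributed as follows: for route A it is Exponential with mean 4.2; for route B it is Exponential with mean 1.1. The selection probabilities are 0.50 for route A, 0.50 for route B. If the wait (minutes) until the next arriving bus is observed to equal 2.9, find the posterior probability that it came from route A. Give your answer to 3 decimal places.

0.647

Likelihoods f(2.9 | ·): A: 0.119366; B: 0.0651102.
Posterior ∝ prior × likelihood. Numerator for A: 0.5·0.119366 = 0.059683.
Normalizing constant: 0.5·0.119366 + 0.5·0.0651102 = 0.0922381.
P(A | observation) = 0.059683 / 0.0922381 = 0.647054.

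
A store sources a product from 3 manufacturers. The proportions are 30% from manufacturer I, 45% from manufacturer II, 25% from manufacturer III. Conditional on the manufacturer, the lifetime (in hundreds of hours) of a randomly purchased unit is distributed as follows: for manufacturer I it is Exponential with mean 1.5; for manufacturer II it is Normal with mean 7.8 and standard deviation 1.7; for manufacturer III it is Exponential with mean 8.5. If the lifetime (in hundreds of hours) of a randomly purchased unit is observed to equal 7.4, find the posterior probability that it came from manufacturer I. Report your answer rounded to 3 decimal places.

Likelihoods f(7.4 | ·): I: 0.00480164; II: 0.228265; III: 0.0492594.
Posterior ∝ prior × likelihood. Numerator for I: 0.3·0.00480164 = 0.00144049.
Normalizing constant: 0.3·0.00480164 + 0.45·0.228265 + 0.25·0.0492594 = 0.116475.
P(I | observation) = 0.00144049 / 0.116475 = 0.0123674.

0.012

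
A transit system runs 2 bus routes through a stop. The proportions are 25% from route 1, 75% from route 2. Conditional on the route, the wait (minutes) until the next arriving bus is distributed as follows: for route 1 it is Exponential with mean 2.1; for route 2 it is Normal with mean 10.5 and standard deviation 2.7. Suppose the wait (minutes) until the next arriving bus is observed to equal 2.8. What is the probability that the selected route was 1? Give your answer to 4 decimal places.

0.9429

Likelihoods f(2.8 | ·): 1: 0.125522; 2: 0.00253207.
Posterior ∝ prior × likelihood. Numerator for 1: 0.25·0.125522 = 0.0313806.
Normalizing constant: 0.25·0.125522 + 0.75·0.00253207 = 0.0332797.
P(1 | observation) = 0.0313806 / 0.0332797 = 0.942937.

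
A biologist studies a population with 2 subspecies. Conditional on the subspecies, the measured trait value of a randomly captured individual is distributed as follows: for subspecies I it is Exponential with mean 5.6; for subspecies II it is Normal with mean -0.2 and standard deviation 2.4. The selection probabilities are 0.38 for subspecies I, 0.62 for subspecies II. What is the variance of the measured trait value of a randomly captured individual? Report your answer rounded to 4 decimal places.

Per component, I: μ=5.6, E[X²]=62.72; II: μ=-0.2, E[X²]=5.8.
E[X] = 0.38·5.6 + 0.62·-0.2 = 2.004.
E[X²] = 0.38·62.72 + 0.62·5.8 = 27.4296.
Var(X) = E[X²] − (E[X])² = 27.4296 − 4.01602 = 23.4136.

23.4136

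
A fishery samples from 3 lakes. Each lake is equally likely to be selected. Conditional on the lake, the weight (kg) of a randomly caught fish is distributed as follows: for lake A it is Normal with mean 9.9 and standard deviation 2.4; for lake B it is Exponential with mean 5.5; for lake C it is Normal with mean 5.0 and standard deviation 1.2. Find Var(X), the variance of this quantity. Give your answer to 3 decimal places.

17.330

Per component, A: μ=9.9, E[X²]=103.77; B: μ=5.5, E[X²]=60.5; C: μ=5, E[X²]=26.44.
E[X] = 0.333333·9.9 + 0.333333·5.5 + 0.333333·5 = 6.8.
E[X²] = 0.333333·103.77 + 0.333333·60.5 + 0.333333·26.44 = 63.57.
Var(X) = E[X²] − (E[X])² = 63.57 − 46.24 = 17.33.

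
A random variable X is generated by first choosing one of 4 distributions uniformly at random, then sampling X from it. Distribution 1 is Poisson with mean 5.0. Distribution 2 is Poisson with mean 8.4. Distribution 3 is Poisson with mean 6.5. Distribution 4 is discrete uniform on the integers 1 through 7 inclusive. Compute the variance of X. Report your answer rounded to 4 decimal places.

Per component, 1: μ=5, E[X²]=30; 2: μ=8.4, E[X²]=78.96; 3: μ=6.5, E[X²]=48.75; 4: μ=4, E[X²]=20.
E[X] = 0.25·5 + 0.25·8.4 + 0.25·6.5 + 0.25·4 = 5.975.
E[X²] = 0.25·30 + 0.25·78.96 + 0.25·48.75 + 0.25·20 = 44.4275.
Var(X) = E[X²] − (E[X])² = 44.4275 − 35.7006 = 8.72688.

8.7269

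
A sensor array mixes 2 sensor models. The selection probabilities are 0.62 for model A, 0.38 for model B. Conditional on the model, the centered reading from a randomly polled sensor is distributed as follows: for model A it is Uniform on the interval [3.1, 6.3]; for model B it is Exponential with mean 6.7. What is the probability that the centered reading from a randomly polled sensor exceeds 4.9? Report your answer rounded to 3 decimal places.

0.454

Conditional on each model, P(X > 4.9): A: 0.4375; B: 0.481262.
By total probability, P(X > 4.9) = 0.62·0.4375 + 0.38·0.481262 = 0.45413.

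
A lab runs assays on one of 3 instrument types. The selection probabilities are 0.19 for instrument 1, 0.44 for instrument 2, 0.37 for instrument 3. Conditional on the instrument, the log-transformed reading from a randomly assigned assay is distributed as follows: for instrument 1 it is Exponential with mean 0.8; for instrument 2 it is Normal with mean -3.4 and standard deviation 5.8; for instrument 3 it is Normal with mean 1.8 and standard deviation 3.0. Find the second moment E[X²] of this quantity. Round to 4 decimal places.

24.6600

For each component E[X²] = Var + (mean)², giving 1: 1.28; 2: 45.2; 3: 12.24.
Overall E[X²] = 0.19·1.28 + 0.44·45.2 + 0.37·12.24 = 24.66.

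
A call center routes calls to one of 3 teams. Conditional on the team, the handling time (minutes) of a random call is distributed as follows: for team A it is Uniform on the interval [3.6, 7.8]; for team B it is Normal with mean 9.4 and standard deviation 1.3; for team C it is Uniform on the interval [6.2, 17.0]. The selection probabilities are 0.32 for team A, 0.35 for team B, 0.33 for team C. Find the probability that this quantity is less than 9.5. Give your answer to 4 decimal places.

0.6066

Conditional on each team, P(X < 9.5): A: 1; B: 0.530658; C: 0.305556.
By total probability, P(X < 9.5) = 0.32·1 + 0.35·0.530658 + 0.33·0.305556 = 0.606564.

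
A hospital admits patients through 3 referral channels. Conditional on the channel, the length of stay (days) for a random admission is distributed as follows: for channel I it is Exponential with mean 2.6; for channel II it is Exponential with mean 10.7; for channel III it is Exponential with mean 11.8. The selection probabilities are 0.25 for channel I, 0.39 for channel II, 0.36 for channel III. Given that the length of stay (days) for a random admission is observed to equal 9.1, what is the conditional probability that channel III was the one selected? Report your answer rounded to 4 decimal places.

Likelihoods f(9.1 | ·): I: 0.0116144; II: 0.0399267; III: 0.0391919.
Posterior ∝ prior × likelihood. Numerator for III: 0.36·0.0391919 = 0.0141091.
Normalizing constant: 0.25·0.0116144 + 0.39·0.0399267 + 0.36·0.0391919 = 0.0325841.
P(III | observation) = 0.0141091 / 0.0325841 = 0.433005.

0.4330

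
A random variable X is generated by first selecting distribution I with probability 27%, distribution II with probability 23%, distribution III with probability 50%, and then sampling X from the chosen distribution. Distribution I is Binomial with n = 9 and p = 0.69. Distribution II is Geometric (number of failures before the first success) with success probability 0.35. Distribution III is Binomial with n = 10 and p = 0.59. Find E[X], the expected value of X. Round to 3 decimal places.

Component means — I: 6.21; II: 1.85714; III: 5.9.
E[X] = 0.27·6.21 + 0.23·1.85714 + 0.5·5.9 = 5.05384.

5.054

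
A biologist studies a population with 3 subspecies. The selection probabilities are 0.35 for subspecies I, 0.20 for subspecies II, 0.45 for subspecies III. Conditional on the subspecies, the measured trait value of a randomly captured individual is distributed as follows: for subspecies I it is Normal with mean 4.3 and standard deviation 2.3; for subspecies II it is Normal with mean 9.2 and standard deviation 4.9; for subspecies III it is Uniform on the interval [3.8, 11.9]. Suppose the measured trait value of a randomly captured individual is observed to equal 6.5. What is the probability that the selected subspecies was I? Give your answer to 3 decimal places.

0.356

Likelihoods f(6.5 | ·): I: 0.109776; II: 0.0699492; III: 0.123457.
Posterior ∝ prior × likelihood. Numerator for I: 0.35·0.109776 = 0.0384216.
Normalizing constant: 0.35·0.109776 + 0.2·0.0699492 + 0.45·0.123457 = 0.107967.
P(I | observation) = 0.0384216 / 0.107967 = 0.355864.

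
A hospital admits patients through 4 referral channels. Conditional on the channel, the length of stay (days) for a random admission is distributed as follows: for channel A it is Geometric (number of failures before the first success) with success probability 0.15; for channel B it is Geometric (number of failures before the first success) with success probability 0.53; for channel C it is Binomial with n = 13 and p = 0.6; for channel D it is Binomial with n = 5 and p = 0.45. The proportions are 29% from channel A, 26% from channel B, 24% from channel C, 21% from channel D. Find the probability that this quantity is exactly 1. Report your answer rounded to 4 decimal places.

0.1450

Conditional on each channel, P(X = 1): A: 0.1275; B: 0.2491; C: 0.000130862; D: 0.205889.
By total probability, P(X = 1) = 0.29·0.1275 + 0.26·0.2491 + 0.24·0.000130862 + 0.21·0.205889 = 0.145009.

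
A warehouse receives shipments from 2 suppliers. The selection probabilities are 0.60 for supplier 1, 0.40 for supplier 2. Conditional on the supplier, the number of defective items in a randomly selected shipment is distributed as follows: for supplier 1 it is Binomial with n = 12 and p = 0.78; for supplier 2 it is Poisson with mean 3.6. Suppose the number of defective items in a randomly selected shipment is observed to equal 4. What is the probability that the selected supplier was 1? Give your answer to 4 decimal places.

0.0078

Likelihoods P(X=4 | ·): 1: 0.00100546; 2: 0.191222.
Posterior ∝ prior × likelihood. Numerator for 1: 0.6·0.00100546 = 0.000603276.
Normalizing constant: 0.6·0.00100546 + 0.4·0.191222 = 0.0770922.
P(1 | observation) = 0.000603276 / 0.0770922 = 0.00782539.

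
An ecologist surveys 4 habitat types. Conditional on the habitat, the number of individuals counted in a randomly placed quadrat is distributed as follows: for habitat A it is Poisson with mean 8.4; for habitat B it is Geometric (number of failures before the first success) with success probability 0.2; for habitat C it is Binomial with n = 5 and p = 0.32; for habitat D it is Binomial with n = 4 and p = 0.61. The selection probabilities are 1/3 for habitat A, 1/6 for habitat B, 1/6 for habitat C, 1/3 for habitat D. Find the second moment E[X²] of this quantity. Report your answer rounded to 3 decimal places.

35.230

For each component E[X²] = Var + (mean)², giving A: 78.96; B: 36; C: 3.648; D: 6.9052.
Overall E[X²] = 0.333333·78.96 + 0.166667·36 + 0.166667·3.648 + 0.333333·6.9052 = 35.2297.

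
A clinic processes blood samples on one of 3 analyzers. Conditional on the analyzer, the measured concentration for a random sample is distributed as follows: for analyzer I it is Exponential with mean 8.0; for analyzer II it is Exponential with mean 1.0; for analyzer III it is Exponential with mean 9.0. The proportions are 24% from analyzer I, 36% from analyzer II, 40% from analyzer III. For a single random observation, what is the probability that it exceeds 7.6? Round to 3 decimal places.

0.265

Conditional on each analyzer, P(X > 7.6): I: 0.386741; II: 0.000500451; III: 0.429796.
By total probability, P(X > 7.6) = 0.24·0.386741 + 0.36·0.000500451 + 0.4·0.429796 = 0.264916.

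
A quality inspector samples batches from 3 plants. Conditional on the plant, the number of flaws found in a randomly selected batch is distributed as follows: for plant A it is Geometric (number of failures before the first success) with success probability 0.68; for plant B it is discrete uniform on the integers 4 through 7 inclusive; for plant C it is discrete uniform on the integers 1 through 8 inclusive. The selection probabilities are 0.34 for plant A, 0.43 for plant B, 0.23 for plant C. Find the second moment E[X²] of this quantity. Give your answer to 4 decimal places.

19.7206

For each component E[X²] = Var + (mean)², giving A: 0.913495; B: 31.5; C: 25.5.
Overall E[X²] = 0.34·0.913495 + 0.43·31.5 + 0.23·25.5 = 19.7206.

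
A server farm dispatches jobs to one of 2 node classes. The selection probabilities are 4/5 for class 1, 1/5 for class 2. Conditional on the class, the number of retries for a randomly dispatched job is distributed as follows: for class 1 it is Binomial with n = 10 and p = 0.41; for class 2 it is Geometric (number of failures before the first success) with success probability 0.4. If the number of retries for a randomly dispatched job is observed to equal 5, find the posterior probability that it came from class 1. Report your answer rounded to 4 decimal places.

Likelihoods P(X=5 | ·): 1: 0.208728; 2: 0.031104.
Posterior ∝ prior × likelihood. Numerator for 1: 0.8·0.208728 = 0.166982.
Normalizing constant: 0.8·0.208728 + 0.2·0.031104 = 0.173203.
P(1 | observation) = 0.166982 / 0.173203 = 0.964084.

0.9641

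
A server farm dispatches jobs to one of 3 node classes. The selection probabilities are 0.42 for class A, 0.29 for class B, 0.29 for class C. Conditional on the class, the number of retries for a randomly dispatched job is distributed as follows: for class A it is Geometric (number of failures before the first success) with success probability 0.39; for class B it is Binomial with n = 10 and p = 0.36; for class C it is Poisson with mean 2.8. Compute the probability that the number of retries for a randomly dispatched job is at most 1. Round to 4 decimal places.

Conditional on each class, P(X ≤ 1): A: 0.6279; B: 0.076381; C: 0.231078.
By total probability, P(X ≤ 1) = 0.42·0.6279 + 0.29·0.076381 + 0.29·0.231078 = 0.352881.

0.3529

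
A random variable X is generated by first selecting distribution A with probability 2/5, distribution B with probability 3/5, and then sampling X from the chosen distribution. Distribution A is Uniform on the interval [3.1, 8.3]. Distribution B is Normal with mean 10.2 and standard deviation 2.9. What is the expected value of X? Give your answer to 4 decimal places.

Component means — A: 5.7; B: 10.2.
E[X] = 0.4·5.7 + 0.6·10.2 = 8.4.

8.4000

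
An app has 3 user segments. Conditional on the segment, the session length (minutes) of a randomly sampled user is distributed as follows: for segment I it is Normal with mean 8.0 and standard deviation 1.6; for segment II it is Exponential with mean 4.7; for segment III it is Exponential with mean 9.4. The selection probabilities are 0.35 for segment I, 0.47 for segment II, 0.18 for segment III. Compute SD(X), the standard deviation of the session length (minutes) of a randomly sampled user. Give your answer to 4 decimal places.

5.5648

Per component, I: μ=8, E[X²]=66.56; II: μ=4.7, E[X²]=44.18; III: μ=9.4, E[X²]=176.72.
E[X] = 0.35·8 + 0.47·4.7 + 0.18·9.4 = 6.701.
E[X²] = 0.35·66.56 + 0.47·44.18 + 0.18·176.72 = 75.8702.
Var(X) = E[X²] − (E[X])² = 75.8702 − 44.9034 = 30.9668.
SD(X) = √30.9668 = 5.56478.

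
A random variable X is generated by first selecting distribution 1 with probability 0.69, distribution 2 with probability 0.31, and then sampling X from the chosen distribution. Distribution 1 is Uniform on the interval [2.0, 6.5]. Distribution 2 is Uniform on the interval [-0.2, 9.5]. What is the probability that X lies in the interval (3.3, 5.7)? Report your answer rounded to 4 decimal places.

0.4447

Conditional on each component, P(3.3 < X < 5.7): 1: 0.533333; 2: 0.247423.
By total probability, P(3.3 < X < 5.7) = 0.69·0.533333 + 0.31·0.247423 = 0.444701.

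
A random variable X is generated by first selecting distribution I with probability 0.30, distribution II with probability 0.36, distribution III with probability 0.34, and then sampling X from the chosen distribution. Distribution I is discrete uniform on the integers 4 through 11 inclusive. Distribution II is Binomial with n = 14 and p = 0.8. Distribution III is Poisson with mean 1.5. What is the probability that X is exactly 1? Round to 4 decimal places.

0.1138

Conditional on each component, P(X = 1): I: 0; II: 9.17504e-09; III: 0.334695.
By total probability, P(X = 1) = 0.3·0 + 0.36·9.17504e-09 + 0.34·0.334695 = 0.113796.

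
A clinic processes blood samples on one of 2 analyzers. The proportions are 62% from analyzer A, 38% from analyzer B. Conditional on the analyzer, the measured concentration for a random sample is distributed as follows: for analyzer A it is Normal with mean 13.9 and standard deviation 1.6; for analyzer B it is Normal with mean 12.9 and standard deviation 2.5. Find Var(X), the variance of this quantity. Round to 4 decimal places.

4.1978

Per component, A: μ=13.9, E[X²]=195.77; B: μ=12.9, E[X²]=172.66.
E[X] = 0.62·13.9 + 0.38·12.9 = 13.52.
E[X²] = 0.62·195.77 + 0.38·172.66 = 186.988.
Var(X) = E[X²] − (E[X])² = 186.988 − 182.79 = 4.1978.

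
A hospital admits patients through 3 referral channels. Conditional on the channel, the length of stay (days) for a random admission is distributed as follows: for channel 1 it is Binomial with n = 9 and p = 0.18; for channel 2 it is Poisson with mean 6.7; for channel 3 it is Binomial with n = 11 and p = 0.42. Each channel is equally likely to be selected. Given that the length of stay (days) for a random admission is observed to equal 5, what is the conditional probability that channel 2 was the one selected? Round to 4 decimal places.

Likelihoods P(X=5 | ·): 1: 0.0107644; 2: 0.13849; 3: 0.229856.
Posterior ∝ prior × likelihood. Numerator for 2: 0.333333·0.13849 = 0.0461635.
Normalizing constant: 0.333333·0.0107644 + 0.333333·0.13849 + 0.333333·0.229856 = 0.12637.
P(2 | observation) = 0.0461635 / 0.12637 = 0.365303.

0.3653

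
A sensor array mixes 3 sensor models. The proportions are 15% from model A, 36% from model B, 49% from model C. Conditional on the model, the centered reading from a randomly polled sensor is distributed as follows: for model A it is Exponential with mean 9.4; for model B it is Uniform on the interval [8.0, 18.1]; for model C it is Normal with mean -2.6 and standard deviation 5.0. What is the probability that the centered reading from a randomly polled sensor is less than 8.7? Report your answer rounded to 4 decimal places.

Conditional on each model, P(X < 8.7): A: 0.603679; B: 0.0693069; C: 0.988089.
By total probability, P(X < 8.7) = 0.15·0.603679 + 0.36·0.0693069 + 0.49·0.988089 = 0.599666.

0.5997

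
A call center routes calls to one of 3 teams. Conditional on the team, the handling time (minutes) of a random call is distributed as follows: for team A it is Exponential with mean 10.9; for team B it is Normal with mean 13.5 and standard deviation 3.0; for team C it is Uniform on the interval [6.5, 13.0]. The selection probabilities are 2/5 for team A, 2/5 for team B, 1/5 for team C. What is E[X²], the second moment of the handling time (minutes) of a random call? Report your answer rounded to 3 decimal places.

191.265

For each component E[X²] = Var + (mean)², giving A: 237.62; B: 191.25; C: 98.5833.
Overall E[X²] = 0.4·237.62 + 0.4·191.25 + 0.2·98.5833 = 191.265.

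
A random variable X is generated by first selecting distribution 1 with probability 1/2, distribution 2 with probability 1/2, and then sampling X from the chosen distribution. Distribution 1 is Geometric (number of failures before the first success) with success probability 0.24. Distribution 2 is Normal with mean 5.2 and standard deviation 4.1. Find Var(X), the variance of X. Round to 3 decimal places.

Per component, 1: μ=3.16667, E[X²]=23.2222; 2: μ=5.2, E[X²]=43.85.
E[X] = 0.5·3.16667 + 0.5·5.2 = 4.18333.
E[X²] = 0.5·23.2222 + 0.5·43.85 = 33.5361.
Var(X) = E[X²] − (E[X])² = 33.5361 − 17.5003 = 16.0358.

16.036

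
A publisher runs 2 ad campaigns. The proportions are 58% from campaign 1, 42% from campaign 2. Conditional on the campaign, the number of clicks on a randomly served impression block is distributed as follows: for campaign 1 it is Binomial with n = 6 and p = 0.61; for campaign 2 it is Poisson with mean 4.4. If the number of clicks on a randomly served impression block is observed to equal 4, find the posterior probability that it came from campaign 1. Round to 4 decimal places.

Likelihoods P(X=4 | ·): 1: 0.315893; 2: 0.191736.
Posterior ∝ prior × likelihood. Numerator for 1: 0.58·0.315893 = 0.183218.
Normalizing constant: 0.58·0.315893 + 0.42·0.191736 = 0.263747.
P(1 | observation) = 0.183218 / 0.263747 = 0.694673.

0.6947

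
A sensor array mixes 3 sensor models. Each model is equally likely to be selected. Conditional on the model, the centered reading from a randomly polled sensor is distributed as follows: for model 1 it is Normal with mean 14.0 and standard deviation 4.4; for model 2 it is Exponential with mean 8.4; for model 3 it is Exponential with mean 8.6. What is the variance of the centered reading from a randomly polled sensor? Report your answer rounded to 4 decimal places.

61.3556

Per component, 1: μ=14, E[X²]=215.36; 2: μ=8.4, E[X²]=141.12; 3: μ=8.6, E[X²]=147.92.
E[X] = 0.333333·14 + 0.333333·8.4 + 0.333333·8.6 = 10.3333.
E[X²] = 0.333333·215.36 + 0.333333·141.12 + 0.333333·147.92 = 168.133.
Var(X) = E[X²] − (E[X])² = 168.133 − 106.778 = 61.3556.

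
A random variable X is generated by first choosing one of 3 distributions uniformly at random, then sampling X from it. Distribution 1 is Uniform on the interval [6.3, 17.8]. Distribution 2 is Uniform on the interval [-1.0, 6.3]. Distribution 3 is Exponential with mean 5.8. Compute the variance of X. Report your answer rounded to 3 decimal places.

31.628

Per component, 1: μ=12.05, E[X²]=156.223; 2: μ=2.65, E[X²]=11.4633; 3: μ=5.8, E[X²]=67.28.
E[X] = 0.333333·12.05 + 0.333333·2.65 + 0.333333·5.8 = 6.83333.
E[X²] = 0.333333·156.223 + 0.333333·11.4633 + 0.333333·67.28 = 78.3222.
Var(X) = E[X²] − (E[X])² = 78.3222 − 46.6944 = 31.6278.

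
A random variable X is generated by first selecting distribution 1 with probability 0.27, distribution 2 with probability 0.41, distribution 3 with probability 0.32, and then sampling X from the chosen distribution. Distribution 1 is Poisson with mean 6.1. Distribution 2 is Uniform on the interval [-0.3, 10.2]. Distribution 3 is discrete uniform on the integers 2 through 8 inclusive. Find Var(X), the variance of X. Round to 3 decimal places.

Per component, 1: μ=6.1, E[X²]=43.31; 2: μ=4.95, E[X²]=33.69; 3: μ=5, E[X²]=29.
E[X] = 0.27·6.1 + 0.41·4.95 + 0.32·5 = 5.2765.
E[X²] = 0.27·43.31 + 0.41·33.69 + 0.32·29 = 34.7866.
Var(X) = E[X²] − (E[X])² = 34.7866 − 27.8415 = 6.94515.

6.945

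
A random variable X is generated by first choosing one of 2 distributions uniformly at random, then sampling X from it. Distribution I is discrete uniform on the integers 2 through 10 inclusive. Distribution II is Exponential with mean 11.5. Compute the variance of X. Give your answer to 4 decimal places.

77.0208

Per component, I: μ=6, E[X²]=42.6667; II: μ=11.5, E[X²]=264.5.
E[X] = 0.5·6 + 0.5·11.5 = 8.75.
E[X²] = 0.5·42.6667 + 0.5·264.5 = 153.583.
Var(X) = E[X²] − (E[X])² = 153.583 − 76.5625 = 77.0208.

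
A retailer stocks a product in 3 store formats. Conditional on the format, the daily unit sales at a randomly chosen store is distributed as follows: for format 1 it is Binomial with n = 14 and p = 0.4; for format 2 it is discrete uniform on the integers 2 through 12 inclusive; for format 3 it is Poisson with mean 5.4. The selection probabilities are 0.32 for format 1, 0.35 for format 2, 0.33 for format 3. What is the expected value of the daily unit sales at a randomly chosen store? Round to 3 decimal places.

Component means — 1: 5.6; 2: 7; 3: 5.4.
E[X] = 0.32·5.6 + 0.35·7 + 0.33·5.4 = 6.024.

6.024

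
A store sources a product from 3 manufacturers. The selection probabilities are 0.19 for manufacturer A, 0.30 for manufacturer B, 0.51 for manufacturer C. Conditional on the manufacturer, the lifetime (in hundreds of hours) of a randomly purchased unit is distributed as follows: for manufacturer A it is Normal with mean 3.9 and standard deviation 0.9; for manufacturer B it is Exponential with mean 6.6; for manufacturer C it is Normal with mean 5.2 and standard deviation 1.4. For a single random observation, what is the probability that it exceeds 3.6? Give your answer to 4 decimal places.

Conditional on each manufacturer, P(X > 3.6): A: 0.630559; B: 0.579578; C: 0.873451.
By total probability, P(X > 3.6) = 0.19·0.630559 + 0.3·0.579578 + 0.51·0.873451 = 0.73914.

0.7391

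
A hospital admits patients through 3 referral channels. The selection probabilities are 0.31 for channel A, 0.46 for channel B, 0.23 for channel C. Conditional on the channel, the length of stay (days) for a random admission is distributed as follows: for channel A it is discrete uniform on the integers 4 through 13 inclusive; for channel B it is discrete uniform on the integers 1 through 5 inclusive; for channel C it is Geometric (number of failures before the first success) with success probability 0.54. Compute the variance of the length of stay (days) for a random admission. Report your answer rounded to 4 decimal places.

12.8128

Per component, A: μ=8.5, E[X²]=80.5; B: μ=3, E[X²]=11; C: μ=0.851852, E[X²]=2.30316.
E[X] = 0.31·8.5 + 0.46·3 + 0.23·0.851852 = 4.21093.
E[X²] = 0.31·80.5 + 0.46·11 + 0.23·2.30316 = 30.5447.
Var(X) = E[X²] − (E[X])² = 30.5447 − 17.7319 = 12.8128.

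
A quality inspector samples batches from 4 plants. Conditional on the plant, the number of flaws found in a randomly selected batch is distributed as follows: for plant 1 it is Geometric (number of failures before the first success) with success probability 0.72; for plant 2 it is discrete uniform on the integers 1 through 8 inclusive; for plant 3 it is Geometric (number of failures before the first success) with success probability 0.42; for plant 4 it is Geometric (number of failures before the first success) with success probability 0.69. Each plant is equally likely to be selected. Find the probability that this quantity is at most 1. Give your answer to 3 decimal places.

Conditional on each plant, P(X ≤ 1): 1: 0.9216; 2: 0.125; 3: 0.6636; 4: 0.9039.
By total probability, P(X ≤ 1) = 0.25·0.9216 + 0.25·0.125 + 0.25·0.6636 + 0.25·0.9039 = 0.653525.

0.654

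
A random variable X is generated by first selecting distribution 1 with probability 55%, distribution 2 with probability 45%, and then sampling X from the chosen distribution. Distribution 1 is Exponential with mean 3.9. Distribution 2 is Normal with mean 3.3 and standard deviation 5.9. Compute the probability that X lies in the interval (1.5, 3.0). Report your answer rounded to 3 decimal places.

0.164

Conditional on each component, P(1.5 < X < 3.0): 1: 0.217343; 2: 0.0995727.
By total probability, P(1.5 < X < 3.0) = 0.55·0.217343 + 0.45·0.0995727 = 0.164346.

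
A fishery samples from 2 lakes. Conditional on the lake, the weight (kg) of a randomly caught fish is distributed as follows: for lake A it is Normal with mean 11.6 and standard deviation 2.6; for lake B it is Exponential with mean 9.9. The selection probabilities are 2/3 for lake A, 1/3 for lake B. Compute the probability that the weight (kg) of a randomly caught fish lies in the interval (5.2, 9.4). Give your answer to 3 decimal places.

0.196

Conditional on each lake, P(5.2 < X < 9.4): A: 0.191816; B: 0.20447.
By total probability, P(5.2 < X < 9.4) = 0.666667·0.191816 + 0.333333·0.20447 = 0.196034.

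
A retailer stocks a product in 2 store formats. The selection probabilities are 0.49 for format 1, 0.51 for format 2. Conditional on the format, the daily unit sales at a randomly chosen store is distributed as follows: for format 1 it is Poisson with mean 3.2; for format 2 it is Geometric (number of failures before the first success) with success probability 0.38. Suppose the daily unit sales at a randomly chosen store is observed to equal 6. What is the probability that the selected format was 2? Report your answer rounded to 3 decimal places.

Likelihoods P(X=6 | ·): 1: 0.060789; 2: 0.0215841.
Posterior ∝ prior × likelihood. Numerator for 2: 0.51·0.0215841 = 0.0110079.
Normalizing constant: 0.49·0.060789 + 0.51·0.0215841 = 0.0407945.
P(2 | observation) = 0.0110079 / 0.0407945 = 0.269838.

0.270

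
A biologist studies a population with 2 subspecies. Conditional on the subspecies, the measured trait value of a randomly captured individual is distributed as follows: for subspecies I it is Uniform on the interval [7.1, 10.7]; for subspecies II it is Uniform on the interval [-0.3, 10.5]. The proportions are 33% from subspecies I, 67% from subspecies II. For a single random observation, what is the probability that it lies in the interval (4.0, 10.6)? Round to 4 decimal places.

0.7241

Conditional on each subspecies, P(4.0 < X < 10.6): I: 0.972222; II: 0.601852.
By total probability, P(4.0 < X < 10.6) = 0.33·0.972222 + 0.67·0.601852 = 0.724074.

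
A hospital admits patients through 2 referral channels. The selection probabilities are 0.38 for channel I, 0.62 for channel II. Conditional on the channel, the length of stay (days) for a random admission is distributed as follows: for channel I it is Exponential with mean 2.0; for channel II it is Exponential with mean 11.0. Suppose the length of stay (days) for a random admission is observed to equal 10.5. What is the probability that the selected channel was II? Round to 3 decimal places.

Likelihoods f(10.5 | ·): I: 0.00262376; II: 0.0349988.
Posterior ∝ prior × likelihood. Numerator for II: 0.62·0.0349988 = 0.0216993.
Normalizing constant: 0.38·0.00262376 + 0.62·0.0349988 = 0.0226963.
P(II | observation) = 0.0216993 / 0.0226963 = 0.956071.

0.956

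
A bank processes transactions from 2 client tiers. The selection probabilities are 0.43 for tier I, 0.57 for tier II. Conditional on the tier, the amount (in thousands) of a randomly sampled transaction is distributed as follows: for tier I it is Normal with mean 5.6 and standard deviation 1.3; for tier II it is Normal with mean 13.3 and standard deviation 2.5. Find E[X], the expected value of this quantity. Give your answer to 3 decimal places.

Component means — I: 5.6; II: 13.3.
E[X] = 0.43·5.6 + 0.57·13.3 = 9.989.

9.989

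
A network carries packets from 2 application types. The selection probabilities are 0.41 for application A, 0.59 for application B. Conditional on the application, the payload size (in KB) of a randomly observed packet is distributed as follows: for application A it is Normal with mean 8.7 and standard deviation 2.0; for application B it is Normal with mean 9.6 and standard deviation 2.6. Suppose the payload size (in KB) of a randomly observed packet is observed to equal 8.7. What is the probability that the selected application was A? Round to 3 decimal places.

Likelihoods f(8.7 | ·): A: 0.199471; B: 0.144517.
Posterior ∝ prior × likelihood. Numerator for A: 0.41·0.199471 = 0.0817832.
Normalizing constant: 0.41·0.199471 + 0.59·0.144517 = 0.167048.
P(A | observation) = 0.0817832 / 0.167048 = 0.489579.

0.490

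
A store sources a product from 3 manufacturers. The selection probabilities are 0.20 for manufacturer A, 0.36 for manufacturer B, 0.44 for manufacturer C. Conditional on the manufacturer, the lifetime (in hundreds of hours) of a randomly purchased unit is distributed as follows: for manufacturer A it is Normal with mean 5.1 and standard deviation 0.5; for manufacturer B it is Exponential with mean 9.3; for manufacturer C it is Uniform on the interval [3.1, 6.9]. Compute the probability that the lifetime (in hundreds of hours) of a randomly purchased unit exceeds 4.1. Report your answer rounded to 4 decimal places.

0.7513

Conditional on each manufacturer, P(X > 4.1): A: 0.97725; B: 0.643483; C: 0.736842.
By total probability, P(X > 4.1) = 0.2·0.97725 + 0.36·0.643483 + 0.44·0.736842 = 0.751314.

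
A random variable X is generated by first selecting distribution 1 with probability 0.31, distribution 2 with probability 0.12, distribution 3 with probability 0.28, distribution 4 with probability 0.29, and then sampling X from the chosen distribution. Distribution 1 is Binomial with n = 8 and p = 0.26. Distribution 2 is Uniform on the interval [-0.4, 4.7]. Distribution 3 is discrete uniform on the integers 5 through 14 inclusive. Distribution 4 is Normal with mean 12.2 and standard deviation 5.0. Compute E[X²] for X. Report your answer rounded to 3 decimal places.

80.627

For each component E[X²] = Var + (mean)², giving 1: 5.8656; 2: 6.79; 3: 98.5; 4: 173.84.
Overall E[X²] = 0.31·5.8656 + 0.12·6.79 + 0.28·98.5 + 0.29·173.84 = 80.6267.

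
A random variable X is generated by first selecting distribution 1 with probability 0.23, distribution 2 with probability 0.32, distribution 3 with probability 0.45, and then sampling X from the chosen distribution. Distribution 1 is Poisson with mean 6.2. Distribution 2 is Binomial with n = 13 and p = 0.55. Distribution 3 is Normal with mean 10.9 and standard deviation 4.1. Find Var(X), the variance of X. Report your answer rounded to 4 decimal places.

14.3978

Per component, 1: μ=6.2, E[X²]=44.64; 2: μ=7.15, E[X²]=54.34; 3: μ=10.9, E[X²]=135.62.
E[X] = 0.23·6.2 + 0.32·7.15 + 0.45·10.9 = 8.619.
E[X²] = 0.23·44.64 + 0.32·54.34 + 0.45·135.62 = 88.685.
Var(X) = E[X²] − (E[X])² = 88.685 − 74.2872 = 14.3978.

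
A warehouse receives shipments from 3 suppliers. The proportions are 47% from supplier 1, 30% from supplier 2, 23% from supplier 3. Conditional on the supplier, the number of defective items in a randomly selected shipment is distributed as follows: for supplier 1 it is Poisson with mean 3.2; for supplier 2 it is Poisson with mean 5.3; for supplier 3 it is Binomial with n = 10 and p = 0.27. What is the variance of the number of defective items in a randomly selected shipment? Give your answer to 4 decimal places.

4.6626

Per component, 1: μ=3.2, E[X²]=13.44; 2: μ=5.3, E[X²]=33.39; 3: μ=2.7, E[X²]=9.261.
E[X] = 0.47·3.2 + 0.3·5.3 + 0.23·2.7 = 3.715.
E[X²] = 0.47·13.44 + 0.3·33.39 + 0.23·9.261 = 18.4638.
Var(X) = E[X²] − (E[X])² = 18.4638 − 13.8012 = 4.66261.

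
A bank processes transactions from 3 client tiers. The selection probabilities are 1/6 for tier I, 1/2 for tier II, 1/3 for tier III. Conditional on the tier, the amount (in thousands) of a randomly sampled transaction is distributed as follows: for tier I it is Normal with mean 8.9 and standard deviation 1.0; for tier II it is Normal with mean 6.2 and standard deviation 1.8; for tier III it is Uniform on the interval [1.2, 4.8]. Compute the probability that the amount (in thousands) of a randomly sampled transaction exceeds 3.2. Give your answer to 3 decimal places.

Conditional on each tier, P(X > 3.2): I: 1; II: 0.95221; III: 0.444444.
By total probability, P(X > 3.2) = 0.166667·1 + 0.5·0.95221 + 0.333333·0.444444 = 0.79092.

0.791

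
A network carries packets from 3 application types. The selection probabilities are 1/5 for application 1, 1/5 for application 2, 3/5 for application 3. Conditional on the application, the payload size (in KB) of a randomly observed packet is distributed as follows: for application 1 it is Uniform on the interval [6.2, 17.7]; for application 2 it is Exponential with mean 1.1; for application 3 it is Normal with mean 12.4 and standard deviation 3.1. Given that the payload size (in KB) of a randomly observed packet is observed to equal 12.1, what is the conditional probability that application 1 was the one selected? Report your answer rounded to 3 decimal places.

Likelihoods f(12.1 | ·): 1: 0.0869565; 2: 1.51834e-05; 3: 0.12809.
Posterior ∝ prior × likelihood. Numerator for 1: 0.2·0.0869565 = 0.0173913.
Normalizing constant: 0.2·0.0869565 + 0.2·1.51834e-05 + 0.6·0.12809 = 0.0942483.
P(1 | observation) = 0.0173913 / 0.0942483 = 0.184527.

0.185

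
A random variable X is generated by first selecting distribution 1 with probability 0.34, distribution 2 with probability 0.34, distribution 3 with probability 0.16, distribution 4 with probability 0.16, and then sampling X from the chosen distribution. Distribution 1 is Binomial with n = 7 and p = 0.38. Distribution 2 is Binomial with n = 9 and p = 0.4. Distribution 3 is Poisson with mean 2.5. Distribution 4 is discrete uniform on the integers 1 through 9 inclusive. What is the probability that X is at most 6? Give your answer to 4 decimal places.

0.9355

Conditional on each component, P(X ≤ 6): 1: 0.998856; 2: 0.974965; 3: 0.985813; 4: 0.666667.
By total probability, P(X ≤ 6) = 0.34·0.998856 + 0.34·0.974965 + 0.16·0.985813 + 0.16·0.666667 = 0.935496.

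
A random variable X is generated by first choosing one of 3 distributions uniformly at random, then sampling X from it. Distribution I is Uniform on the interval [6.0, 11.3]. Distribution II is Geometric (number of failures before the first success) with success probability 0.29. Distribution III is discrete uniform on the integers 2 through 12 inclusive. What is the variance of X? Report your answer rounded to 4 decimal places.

Per component, I: μ=8.65, E[X²]=77.1633; II: μ=2.44828, E[X²]=14.4364; III: μ=7, E[X²]=59.
E[X] = 0.333333·8.65 + 0.333333·2.44828 + 0.333333·7 = 6.03276.
E[X²] = 0.333333·77.1633 + 0.333333·14.4364 + 0.333333·59 = 50.1999.
Var(X) = E[X²] − (E[X])² = 50.1999 − 36.3942 = 13.8057.

13.8057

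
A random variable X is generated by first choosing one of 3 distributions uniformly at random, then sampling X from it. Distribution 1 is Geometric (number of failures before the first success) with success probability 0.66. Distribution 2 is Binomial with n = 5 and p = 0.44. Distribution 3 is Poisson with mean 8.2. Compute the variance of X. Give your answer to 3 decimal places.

Per component, 1: μ=0.515152, E[X²]=1.04591; 2: μ=2.2, E[X²]=6.072; 3: μ=8.2, E[X²]=75.44.
E[X] = 0.333333·0.515152 + 0.333333·2.2 + 0.333333·8.2 = 3.63838.
E[X²] = 0.333333·1.04591 + 0.333333·6.072 + 0.333333·75.44 = 27.5193.
Var(X) = E[X²] − (E[X])² = 27.5193 − 13.2378 = 14.2815.

14.281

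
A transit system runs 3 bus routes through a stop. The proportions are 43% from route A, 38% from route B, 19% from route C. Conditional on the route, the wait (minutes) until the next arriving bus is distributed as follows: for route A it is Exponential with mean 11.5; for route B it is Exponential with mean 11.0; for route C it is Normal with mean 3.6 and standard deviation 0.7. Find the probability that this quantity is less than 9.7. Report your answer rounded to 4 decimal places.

Conditional on each route, P(X < 9.7): A: 0.569788; B: 0.585971; C: 1.
By total probability, P(X < 9.7) = 0.43·0.569788 + 0.38·0.585971 + 0.19·1 = 0.657678.

0.6577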